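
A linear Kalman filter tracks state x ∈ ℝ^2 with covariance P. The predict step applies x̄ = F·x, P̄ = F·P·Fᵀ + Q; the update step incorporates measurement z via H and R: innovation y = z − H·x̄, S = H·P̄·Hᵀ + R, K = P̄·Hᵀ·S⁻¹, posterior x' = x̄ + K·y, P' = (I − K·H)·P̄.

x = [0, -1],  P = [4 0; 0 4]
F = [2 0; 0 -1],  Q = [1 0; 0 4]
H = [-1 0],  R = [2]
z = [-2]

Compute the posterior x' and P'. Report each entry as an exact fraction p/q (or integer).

x̄ = F·x = [0, 1]
P̄ = F·P·Fᵀ + Q = [17 0; 0 8]
y = z − H·x̄ = [-2]
S = H·P̄·Hᵀ + R = [19]
K = P̄·Hᵀ·S⁻¹ = [-17/19; 0]
x' = x̄ + K·y = [34/19, 1]
P' = (I − K·H)·P̄ = [34/19 0; 0 8]

x' = [34/19, 1]
P' = [34/19 0; 0 8]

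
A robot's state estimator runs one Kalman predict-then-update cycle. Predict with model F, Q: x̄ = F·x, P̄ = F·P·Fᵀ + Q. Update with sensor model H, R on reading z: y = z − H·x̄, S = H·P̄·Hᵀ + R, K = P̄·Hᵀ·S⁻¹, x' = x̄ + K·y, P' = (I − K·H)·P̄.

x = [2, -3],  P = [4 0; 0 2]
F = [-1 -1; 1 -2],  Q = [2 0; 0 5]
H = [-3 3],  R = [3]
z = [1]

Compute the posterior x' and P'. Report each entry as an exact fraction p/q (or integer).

x' = [59/19, 67/19]
P' = [104/19 102/19; 102/19 425/76]

x̄ = F·x = [1, 8]
P̄ = F·P·Fᵀ + Q = [8 0; 0 17]
y = z − H·x̄ = [-20]
S = H·P̄·Hᵀ + R = [228]
K = P̄·Hᵀ·S⁻¹ = [-2/19; 17/76]
x' = x̄ + K·y = [59/19, 67/19]
P' = (I − K·H)·P̄ = [104/19 102/19; 102/19 425/76]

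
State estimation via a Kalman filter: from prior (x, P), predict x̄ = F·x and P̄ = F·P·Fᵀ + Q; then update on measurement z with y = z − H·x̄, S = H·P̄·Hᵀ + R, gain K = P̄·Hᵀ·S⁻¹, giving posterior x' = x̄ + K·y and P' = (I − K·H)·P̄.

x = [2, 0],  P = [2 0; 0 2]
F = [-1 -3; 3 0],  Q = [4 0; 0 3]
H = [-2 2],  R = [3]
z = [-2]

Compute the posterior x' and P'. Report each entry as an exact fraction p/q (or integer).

x̄ = F·x = [-2, 6]
P̄ = F·P·Fᵀ + Q = [24 -6; -6 21]
y = z − H·x̄ = [-18]
S = H·P̄·Hᵀ + R = [231]
K = P̄·Hᵀ·S⁻¹ = [-20/77; 18/77]
x' = x̄ + K·y = [206/77, 138/77]
P' = (I − K·H)·P̄ = [648/77 618/77; 618/77 645/77]

x' = [206/77, 138/77]
P' = [648/77 618/77; 618/77 645/77]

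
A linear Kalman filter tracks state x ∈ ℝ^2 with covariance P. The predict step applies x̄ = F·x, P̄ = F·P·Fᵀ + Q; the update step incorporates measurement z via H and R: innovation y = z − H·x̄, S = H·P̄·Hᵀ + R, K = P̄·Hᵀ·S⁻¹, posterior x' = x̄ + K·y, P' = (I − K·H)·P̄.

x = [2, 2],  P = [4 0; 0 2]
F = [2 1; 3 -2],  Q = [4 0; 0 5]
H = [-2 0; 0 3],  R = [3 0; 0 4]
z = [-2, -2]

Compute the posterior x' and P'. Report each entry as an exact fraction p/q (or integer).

x̄ = F·x = [6, 2]
P̄ = F·P·Fᵀ + Q = [22 20; 20 49]
y = z − H·x̄ = [10, -8]
S = H·P̄·Hᵀ + R = [91 -120; -120 445]
K = P̄·Hᵀ·S⁻¹ = [-2476/5219 36/5219; -32/5219 8577/26095]
x' = x̄ + K·y = [6266/5219, -18026/26095]
P' = (I − K·H)·P̄ = [3714/5219 48/5219; 48/5219 11436/26095]

x' = [6266/5219, -18026/26095]
P' = [3714/5219 48/5219; 48/5219 11436/26095]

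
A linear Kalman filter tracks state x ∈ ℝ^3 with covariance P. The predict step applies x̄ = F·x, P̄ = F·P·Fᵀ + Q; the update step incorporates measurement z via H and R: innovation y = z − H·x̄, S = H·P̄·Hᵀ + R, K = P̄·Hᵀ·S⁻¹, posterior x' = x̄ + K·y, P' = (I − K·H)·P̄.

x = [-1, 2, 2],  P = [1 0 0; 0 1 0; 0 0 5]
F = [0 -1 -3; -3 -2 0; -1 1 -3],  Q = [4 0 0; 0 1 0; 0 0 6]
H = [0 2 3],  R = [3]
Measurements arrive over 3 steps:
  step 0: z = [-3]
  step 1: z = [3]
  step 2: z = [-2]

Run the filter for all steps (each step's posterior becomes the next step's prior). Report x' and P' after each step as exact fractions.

step 0: x̄ = F·x = [-8, -1, -3]
step 0: P̄ = F·P·Fᵀ + Q = [50 2 44; 2 14 1; 44 1 53]
step 0: y = z − H·x̄ = [8]
step 0: S = H·P̄·Hᵀ + R = [548]
step 0: K = P̄·Hᵀ·S⁻¹ = [34/137; 31/548; 161/548]
step 0: x' = x̄ + K·y = [-824/137, -75/137, -89/137]
step 0: P' = (I − K·H)·P̄ = [2226/137 -780/137 554/137; -780/137 6711/548 -4443/548; 554/137 -4443/548 3123/548]
step 1: x̄ = F·x = [342/137, 2622/137, 1016/137]
step 1: P̄ = F·P·Fᵀ + Q = [2588/137 -663/137 6231/137; -663/137 17522/137 2424/137; 6231/137 2424/137 23301/137]
step 1: y = z − H·x̄ = [-7881/137]
step 1: S = H·P̄·Hᵀ + R = [309296/137]
step 1: K = P̄·Hᵀ·S⁻¹ = [17367/309296; 10579/77324; 74751/309296]
step 1: x' = x̄ + K·y = [-226935/309296, 871317/77324, -2006335/309296]
step 1: P' = (I − K·H)·P̄ = [3641207/309296 -1715265/77324 4591407/309296; -1715265/77324 1655493/19331 -4404069/77324; 4591407/309296 -4404069/77324 11818935/309296]
step 2: x̄ = F·x = [2533737/309296, -6289731/309296, 1216401/38662]
step 2: P̄ = F·P·Fᵀ + Q = [28397831/309296 -31982397/309296 10849461/38662; -31982397/309296 56698991/309296 -12445761/38662; 10849461/38662 -12445761/38662 17832719/19331]
step 2: y = z − H·x̄ = [-8616377/154648]
step 2: S = H·P̄·Hᵀ + R = [400210583/77324]
step 2: K = P̄·Hᵀ·S⁻¹ = [98211135/800421166; -92650141/800421166; 164209584/400210583]
step 2: x' = x̄ + K·y = [1085071887/800421166, -5557486571/400210583, 6884984361/800421166]
step 2: P' = (I − K·H)·P̄ = [5559999038/400210583 -23928005817/800421166 16050215013/800421166; -23928005817/800421166 45611607057/400210583 -60908126217/800421166; 16050215013/800421166 -60908126217/800421166 20466918323/400210583]

step 0: x' = [-824/137, -75/137, -89/137], P' = [2226/137 -780/137 554/137; -780/137 6711/548 -4443/548; 554/137 -4443/548 3123/548]
step 1: x' = [-226935/309296, 871317/77324, -2006335/309296], P' = [3641207/309296 -1715265/77324 4591407/309296; -1715265/77324 1655493/19331 -4404069/77324; 4591407/309296 -4404069/77324 11818935/309296]
step 2: x' = [1085071887/800421166, -5557486571/400210583, 6884984361/800421166], P' = [5559999038/400210583 -23928005817/800421166 16050215013/800421166; -23928005817/800421166 45611607057/400210583 -60908126217/800421166; 16050215013/800421166 -60908126217/800421166 20466918323/400210583]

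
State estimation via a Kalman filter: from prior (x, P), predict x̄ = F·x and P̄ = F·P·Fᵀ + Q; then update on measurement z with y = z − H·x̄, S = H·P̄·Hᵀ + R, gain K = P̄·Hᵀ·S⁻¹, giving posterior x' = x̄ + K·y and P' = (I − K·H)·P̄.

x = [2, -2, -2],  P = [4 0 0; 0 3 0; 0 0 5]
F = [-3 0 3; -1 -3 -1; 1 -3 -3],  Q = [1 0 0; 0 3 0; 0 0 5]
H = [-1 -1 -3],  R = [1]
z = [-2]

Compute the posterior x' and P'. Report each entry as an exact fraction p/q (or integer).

x' = [-332/43, -42/43, 154/43]
P' = [51478/731 11607/731 -21059/731; 11607/731 6009/731 -5822/731; -21059/731 -5822/731 9035/731]

x̄ = F·x = [-12, 6, 14]
P̄ = F·P·Fᵀ + Q = [82 -3 -57; -3 39 38; -57 38 81]
y = z − H·x̄ = [34]
S = H·P̄·Hᵀ + R = [731]
K = P̄·Hᵀ·S⁻¹ = [92/731; -150/731; -224/731]
x' = x̄ + K·y = [-332/43, -42/43, 154/43]
P' = (I − K·H)·P̄ = [51478/731 11607/731 -21059/731; 11607/731 6009/731 -5822/731; -21059/731 -5822/731 9035/731]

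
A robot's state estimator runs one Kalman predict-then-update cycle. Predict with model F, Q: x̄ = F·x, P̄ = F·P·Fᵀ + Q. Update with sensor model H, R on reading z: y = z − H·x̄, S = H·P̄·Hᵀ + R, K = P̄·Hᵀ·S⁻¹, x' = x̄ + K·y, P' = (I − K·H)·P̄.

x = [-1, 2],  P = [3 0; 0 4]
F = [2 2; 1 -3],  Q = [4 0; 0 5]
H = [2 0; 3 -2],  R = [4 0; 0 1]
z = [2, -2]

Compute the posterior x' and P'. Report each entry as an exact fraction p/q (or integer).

x' = [314/561, 333/187]
P' = [1456/1683 2162/1683; 2162/1683 3628/1683]

x̄ = F·x = [2, -7]
P̄ = F·P·Fᵀ + Q = [32 -18; -18 44]
y = z − H·x̄ = [-2, -22]
S = H·P̄·Hᵀ + R = [132 264; 264 681]
K = P̄·Hᵀ·S⁻¹ = [728/1683 4/153; 1081/1683 -70/153]
x' = x̄ + K·y = [314/561, 333/187]
P' = (I − K·H)·P̄ = [1456/1683 2162/1683; 2162/1683 3628/1683]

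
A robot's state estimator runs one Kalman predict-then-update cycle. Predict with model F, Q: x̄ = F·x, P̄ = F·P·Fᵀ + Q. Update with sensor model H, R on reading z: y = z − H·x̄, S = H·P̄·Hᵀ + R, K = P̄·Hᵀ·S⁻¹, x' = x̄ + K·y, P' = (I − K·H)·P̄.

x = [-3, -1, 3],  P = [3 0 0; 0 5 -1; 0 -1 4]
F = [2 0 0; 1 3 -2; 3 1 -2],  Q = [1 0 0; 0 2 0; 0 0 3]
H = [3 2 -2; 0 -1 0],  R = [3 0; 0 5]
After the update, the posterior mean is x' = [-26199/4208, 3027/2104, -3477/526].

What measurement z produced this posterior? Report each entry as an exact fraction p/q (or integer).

x̄ = F·x = [-6, -12, -16]
P̄ = F·P·Fᵀ + Q = [13 6 18; 6 78 48; 18 48 55]
S = H·P̄·Hᵀ + R = [124 -78; -78 83]
K = P̄·Hᵀ·S⁻¹ = [777/4208 213/2104; 195/2104 -897/1052; -53/526 -177/263]
x' − x̄ = [-951/4208, 28275/2104, 4939/526] = K·y
y = (KᵀK)⁻¹·Kᵀ·(x' − x̄) = [7, -15]
z = y + H·x̄ = [7, -15] + [-10, 12] = [-3, -3]

z = [-3, -3]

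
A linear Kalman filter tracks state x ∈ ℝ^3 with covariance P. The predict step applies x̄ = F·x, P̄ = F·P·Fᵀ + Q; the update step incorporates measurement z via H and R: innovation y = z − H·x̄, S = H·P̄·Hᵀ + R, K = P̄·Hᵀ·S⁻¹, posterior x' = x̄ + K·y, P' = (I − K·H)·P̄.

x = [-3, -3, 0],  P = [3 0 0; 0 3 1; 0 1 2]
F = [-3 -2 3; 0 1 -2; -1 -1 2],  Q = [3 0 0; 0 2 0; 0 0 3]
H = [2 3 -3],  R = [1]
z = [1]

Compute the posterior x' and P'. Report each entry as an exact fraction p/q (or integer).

x̄ = F·x = [15, -3, 6]
P̄ = F·P·Fᵀ + Q = [48 -11 20; -11 9 -7; 20 -7 13]
y = z − H·x̄ = [-2]
S = H·P̄·Hᵀ + R = [145]
K = P̄·Hᵀ·S⁻¹ = [3/145; 26/145; -4/29]
x' = x̄ + K·y = [2169/145, -487/145, 182/29]
P' = (I − K·H)·P̄ = [6951/145 -1673/145 592/29; -1673/145 629/145 -99/29; 592/29 -99/29 297/29]

x' = [2169/145, -487/145, 182/29]
P' = [6951/145 -1673/145 592/29; -1673/145 629/145 -99/29; 592/29 -99/29 297/29]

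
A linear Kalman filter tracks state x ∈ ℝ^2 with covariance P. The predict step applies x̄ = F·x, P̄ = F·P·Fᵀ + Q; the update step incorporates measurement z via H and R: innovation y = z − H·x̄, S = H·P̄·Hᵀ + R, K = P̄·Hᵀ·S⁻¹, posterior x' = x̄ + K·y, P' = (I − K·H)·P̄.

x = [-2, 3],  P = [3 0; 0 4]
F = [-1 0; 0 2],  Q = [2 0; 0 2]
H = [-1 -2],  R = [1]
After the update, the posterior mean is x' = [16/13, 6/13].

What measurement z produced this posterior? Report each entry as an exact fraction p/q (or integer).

x̄ = F·x = [2, 6]
P̄ = F·P·Fᵀ + Q = [5 0; 0 18]
S = H·P̄·Hᵀ + R = [78]
K = P̄·Hᵀ·S⁻¹ = [-5/78; -6/13]
x' − x̄ = [-10/13, -72/13] = K·y
y = (KᵀK)⁻¹·Kᵀ·(x' − x̄) = [12]
z = y + H·x̄ = [12] + [-14] = [-2]

z = [-2]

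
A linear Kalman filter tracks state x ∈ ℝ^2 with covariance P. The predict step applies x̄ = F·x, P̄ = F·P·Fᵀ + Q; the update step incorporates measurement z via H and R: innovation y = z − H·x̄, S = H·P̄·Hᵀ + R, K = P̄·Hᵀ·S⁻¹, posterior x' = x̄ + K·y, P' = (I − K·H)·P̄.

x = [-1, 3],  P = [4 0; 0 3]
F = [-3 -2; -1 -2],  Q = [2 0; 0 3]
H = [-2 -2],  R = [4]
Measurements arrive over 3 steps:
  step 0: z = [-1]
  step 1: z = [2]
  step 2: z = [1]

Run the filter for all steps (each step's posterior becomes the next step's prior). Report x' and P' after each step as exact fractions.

step 0: x̄ = F·x = [-3, -5]
step 0: P̄ = F·P·Fᵀ + Q = [50 24; 24 19]
step 0: y = z − H·x̄ = [-17]
step 0: S = H·P̄·Hᵀ + R = [472]
step 0: K = P̄·Hᵀ·S⁻¹ = [-37/118; -43/236]
step 0: x' = x̄ + K·y = [275/118, -449/236]
step 0: P' = (I − K·H)·P̄ = [212/59 -175/59; -175/59 393/118]
step 1: x̄ = F·x = [-188/59, 87/59]
step 1: P̄ = F·P·Fᵀ + Q = [712/59 22/59; 22/59 475/59]
step 1: y = z − H·x̄ = [-84/59]
step 1: S = H·P̄·Hᵀ + R = [5160/59]
step 1: K = P̄·Hᵀ·S⁻¹ = [-367/1290; -497/2580]
step 1: x' = x̄ + K·y = [-598/215, 376/215]
step 1: P' = (I − K·H)·P̄ = [3218/645 -2851/645; -2851/645 6199/1290]
step 2: x̄ = F·x = [1042/215, -154/215]
step 2: P̄ = F·P·Fᵀ + Q = [8438/645 -252/215; -252/215 2049/215]
step 2: y = z − H·x̄ = [1991/215]
step 2: S = H·P̄·Hᵀ + R = [54872/645]
step 2: K = P̄·Hᵀ·S⁻¹ = [-3841/13718; -5391/27436]
step 2: x' = x̄ + K·y = [30915/13718, -69575/27436]
step 2: P' = (I − K·H)·P̄ = [43984/6859 -40143/6859; -40143/6859 85677/13718]

step 0: x' = [275/118, -449/236], P' = [212/59 -175/59; -175/59 393/118]
step 1: x' = [-598/215, 376/215], P' = [3218/645 -2851/645; -2851/645 6199/1290]
step 2: x' = [30915/13718, -69575/27436], P' = [43984/6859 -40143/6859; -40143/6859 85677/13718]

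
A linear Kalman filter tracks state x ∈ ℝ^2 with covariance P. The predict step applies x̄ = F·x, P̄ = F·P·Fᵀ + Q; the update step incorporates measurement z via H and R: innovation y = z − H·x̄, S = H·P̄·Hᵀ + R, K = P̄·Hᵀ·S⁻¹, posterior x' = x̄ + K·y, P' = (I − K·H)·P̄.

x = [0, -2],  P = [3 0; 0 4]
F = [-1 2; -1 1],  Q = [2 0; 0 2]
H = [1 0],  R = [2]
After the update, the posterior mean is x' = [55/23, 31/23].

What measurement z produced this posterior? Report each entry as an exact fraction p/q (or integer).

x̄ = F·x = [-4, -2]
P̄ = F·P·Fᵀ + Q = [21 11; 11 9]
S = H·P̄·Hᵀ + R = [23]
K = P̄·Hᵀ·S⁻¹ = [21/23; 11/23]
x' − x̄ = [147/23, 77/23] = K·y
y = (KᵀK)⁻¹·Kᵀ·(x' − x̄) = [7]
z = y + H·x̄ = [7] + [-4] = [3]

z = [3]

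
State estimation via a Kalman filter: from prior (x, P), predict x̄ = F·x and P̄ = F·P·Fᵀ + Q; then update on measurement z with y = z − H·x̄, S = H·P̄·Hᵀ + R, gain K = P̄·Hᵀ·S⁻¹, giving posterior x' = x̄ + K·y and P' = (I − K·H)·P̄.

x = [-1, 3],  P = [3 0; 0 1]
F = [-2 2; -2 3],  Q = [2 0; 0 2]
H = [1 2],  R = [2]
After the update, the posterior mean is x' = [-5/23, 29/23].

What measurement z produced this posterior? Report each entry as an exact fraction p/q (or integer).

z = [2]

x̄ = F·x = [8, 11]
P̄ = F·P·Fᵀ + Q = [18 18; 18 23]
S = H·P̄·Hᵀ + R = [184]
K = P̄·Hᵀ·S⁻¹ = [27/92; 8/23]
x' − x̄ = [-189/23, -224/23] = K·y
y = (KᵀK)⁻¹·Kᵀ·(x' − x̄) = [-28]
z = y + H·x̄ = [-28] + [30] = [2]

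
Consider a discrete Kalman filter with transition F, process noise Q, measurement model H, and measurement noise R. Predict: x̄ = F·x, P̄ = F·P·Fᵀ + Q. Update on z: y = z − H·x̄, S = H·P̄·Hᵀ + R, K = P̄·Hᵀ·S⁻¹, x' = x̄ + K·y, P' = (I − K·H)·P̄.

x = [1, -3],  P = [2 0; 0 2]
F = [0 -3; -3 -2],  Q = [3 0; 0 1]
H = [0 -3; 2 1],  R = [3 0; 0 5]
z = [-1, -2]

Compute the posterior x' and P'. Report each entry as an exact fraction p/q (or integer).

x' = [-2523/5645, 1146/5645]
P' = [6873/5645 -786/5645; -786/5645 1827/5645]

x̄ = F·x = [9, 3]
P̄ = F·P·Fᵀ + Q = [21 12; 12 27]
y = z − H·x̄ = [8, -23]
S = H·P̄·Hᵀ + R = [246 -153; -153 164]
K = P̄·Hᵀ·S⁻¹ = [786/5645 2592/5645; -1827/5645 51/5645]
x' = x̄ + K·y = [-2523/5645, 1146/5645]
P' = (I − K·H)·P̄ = [6873/5645 -786/5645; -786/5645 1827/5645]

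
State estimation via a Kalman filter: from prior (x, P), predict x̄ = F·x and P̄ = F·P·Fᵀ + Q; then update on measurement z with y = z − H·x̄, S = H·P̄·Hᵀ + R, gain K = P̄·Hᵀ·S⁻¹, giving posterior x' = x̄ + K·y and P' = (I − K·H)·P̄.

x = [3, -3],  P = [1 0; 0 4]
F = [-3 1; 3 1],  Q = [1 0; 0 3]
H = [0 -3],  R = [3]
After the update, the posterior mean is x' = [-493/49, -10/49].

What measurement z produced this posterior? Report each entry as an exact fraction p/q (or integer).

z = [1]

x̄ = F·x = [-12, 6]
P̄ = F·P·Fᵀ + Q = [14 -5; -5 16]
S = H·P̄·Hᵀ + R = [147]
K = P̄·Hᵀ·S⁻¹ = [5/49; -16/49]
x' − x̄ = [95/49, -304/49] = K·y
y = (KᵀK)⁻¹·Kᵀ·(x' − x̄) = [19]
z = y + H·x̄ = [19] + [-18] = [1]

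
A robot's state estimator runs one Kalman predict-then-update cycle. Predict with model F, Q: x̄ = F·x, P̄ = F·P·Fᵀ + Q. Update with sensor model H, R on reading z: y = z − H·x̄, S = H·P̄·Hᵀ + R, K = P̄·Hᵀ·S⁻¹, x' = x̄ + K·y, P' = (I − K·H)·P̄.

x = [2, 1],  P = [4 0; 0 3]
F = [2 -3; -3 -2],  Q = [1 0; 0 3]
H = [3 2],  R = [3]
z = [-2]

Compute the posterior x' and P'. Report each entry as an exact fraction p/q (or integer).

x' = [617/177, -1108/177]
P' = [996/59 -1474/59; -1474/59 2225/59]

x̄ = F·x = [1, -8]
P̄ = F·P·Fᵀ + Q = [44 -6; -6 51]
y = z − H·x̄ = [11]
S = H·P̄·Hᵀ + R = [531]
K = P̄·Hᵀ·S⁻¹ = [40/177; 28/177]
x' = x̄ + K·y = [617/177, -1108/177]
P' = (I − K·H)·P̄ = [996/59 -1474/59; -1474/59 2225/59]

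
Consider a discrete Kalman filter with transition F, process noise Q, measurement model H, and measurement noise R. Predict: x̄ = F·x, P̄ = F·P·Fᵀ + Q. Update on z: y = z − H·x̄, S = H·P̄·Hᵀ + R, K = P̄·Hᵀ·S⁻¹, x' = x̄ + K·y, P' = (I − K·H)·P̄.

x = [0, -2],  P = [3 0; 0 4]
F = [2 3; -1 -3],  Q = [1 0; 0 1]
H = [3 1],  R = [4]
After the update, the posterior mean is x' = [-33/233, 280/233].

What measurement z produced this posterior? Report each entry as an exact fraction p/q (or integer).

z = [1]

x̄ = F·x = [-6, 6]
P̄ = F·P·Fᵀ + Q = [49 -42; -42 40]
S = H·P̄·Hᵀ + R = [233]
K = P̄·Hᵀ·S⁻¹ = [105/233; -86/233]
x' − x̄ = [1365/233, -1118/233] = K·y
y = (KᵀK)⁻¹·Kᵀ·(x' − x̄) = [13]
z = y + H·x̄ = [13] + [-12] = [1]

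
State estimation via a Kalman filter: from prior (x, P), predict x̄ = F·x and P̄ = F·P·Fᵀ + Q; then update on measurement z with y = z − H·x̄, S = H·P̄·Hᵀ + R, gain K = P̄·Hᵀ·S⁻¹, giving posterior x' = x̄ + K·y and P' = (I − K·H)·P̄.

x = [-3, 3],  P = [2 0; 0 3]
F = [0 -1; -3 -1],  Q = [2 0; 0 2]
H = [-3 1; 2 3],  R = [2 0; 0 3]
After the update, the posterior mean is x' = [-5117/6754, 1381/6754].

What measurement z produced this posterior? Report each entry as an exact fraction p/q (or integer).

z = [2, -1]

x̄ = F·x = [-3, 6]
P̄ = F·P·Fᵀ + Q = [5 3; 3 23]
S = H·P̄·Hᵀ + R = [52 18; 18 266]
K = P̄·Hᵀ·S⁻¹ = [-1767/6754 301/3377; 1187/6754 912/3377]
x' − x̄ = [15145/6754, -39143/6754] = K·y
y = (KᵀK)⁻¹·Kᵀ·(x' − x̄) = [-13, -13]
z = y + H·x̄ = [-13, -13] + [15, 12] = [2, -1]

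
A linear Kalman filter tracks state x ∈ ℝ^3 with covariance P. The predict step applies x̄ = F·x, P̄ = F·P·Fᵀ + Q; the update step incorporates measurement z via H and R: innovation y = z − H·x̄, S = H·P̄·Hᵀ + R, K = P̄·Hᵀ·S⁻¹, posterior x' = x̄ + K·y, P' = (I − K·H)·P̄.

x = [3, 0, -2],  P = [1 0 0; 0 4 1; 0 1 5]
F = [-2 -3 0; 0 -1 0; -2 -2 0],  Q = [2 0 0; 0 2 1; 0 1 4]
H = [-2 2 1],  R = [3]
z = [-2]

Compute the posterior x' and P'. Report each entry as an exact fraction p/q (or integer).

x' = [-26/47, 24/47, -170/47]
P' = [950/47 468/47 868/47; 468/47 273/47 381/47; 868/47 381/47 932/47]

x̄ = F·x = [-6, 0, -6]
P̄ = F·P·Fᵀ + Q = [42 12 28; 12 6 9; 28 9 24]
y = z − H·x̄ = [-8]
S = H·P̄·Hᵀ + R = [47]
K = P̄·Hᵀ·S⁻¹ = [-32/47; -3/47; -14/47]
x' = x̄ + K·y = [-26/47, 24/47, -170/47]
P' = (I − K·H)·P̄ = [950/47 468/47 868/47; 468/47 273/47 381/47; 868/47 381/47 932/47]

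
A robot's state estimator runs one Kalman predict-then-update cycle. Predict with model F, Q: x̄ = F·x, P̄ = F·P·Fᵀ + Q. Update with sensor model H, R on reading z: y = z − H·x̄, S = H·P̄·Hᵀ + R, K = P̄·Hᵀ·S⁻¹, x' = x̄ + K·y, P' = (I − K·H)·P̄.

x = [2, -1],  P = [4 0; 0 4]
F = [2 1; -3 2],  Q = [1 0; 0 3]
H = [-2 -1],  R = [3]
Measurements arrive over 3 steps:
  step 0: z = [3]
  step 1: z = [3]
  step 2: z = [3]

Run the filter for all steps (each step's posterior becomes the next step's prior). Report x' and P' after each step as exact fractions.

step 0: x̄ = F·x = [3, -8]
step 0: P̄ = F·P·Fᵀ + Q = [21 -16; -16 55]
step 0: y = z − H·x̄ = [1]
step 0: S = H·P̄·Hᵀ + R = [78]
step 0: K = P̄·Hᵀ·S⁻¹ = [-1/3; -23/78]
step 0: x' = x̄ + K·y = [8/3, -647/78]
step 0: P' = (I − K·H)·P̄ = [37/3 -71/3; -71/3 3761/78]
step 1: x̄ = F·x = [-77/26, -959/39]
step 1: P̄ = F·P·Fᵀ + Q = [101/26 -16/13; -16/13 23044/39]
step 1: y = z − H·x̄ = [-1073/39]
step 1: S = H·P̄·Hᵀ + R = [23575/39]
step 1: K = P̄·Hᵀ·S⁻¹ = [-51/4715; -22948/23575]
step 1: x' = x̄ + K·y = [-25121/9430, 51661/23575]
step 1: P' = (I − K·H)·P̄ = [7193/1886 -35812/4715; -35812/4715 426964/23575]
step 2: x̄ = F·x = [-73944/23575, 583459/47150]
step 2: P̄ = F·P·Fᵀ + Q = [93949/23575 135393/23575; 135393/23575 9473027/47150]
step 2: y = z − H·x̄ = [429133/47150]
step 2: S = H·P̄·Hᵀ + R = [11449213/47150]
step 2: K = P̄·Hᵀ·S⁻¹ = [-646582/11449213; -10014599/11449213]
step 2: x' = x̄ + K·y = [-41795777/11449213, 50531314/11449213]
step 2: P' = (I − K·H)·P̄ = [36759617/11449213 -71579488/11449213; -71579488/11449213 173202773/11449213]

step 0: x' = [8/3, -647/78], P' = [37/3 -71/3; -71/3 3761/78]
step 1: x' = [-25121/9430, 51661/23575], P' = [7193/1886 -35812/4715; -35812/4715 426964/23575]
step 2: x' = [-41795777/11449213, 50531314/11449213], P' = [36759617/11449213 -71579488/11449213; -71579488/11449213 173202773/11449213]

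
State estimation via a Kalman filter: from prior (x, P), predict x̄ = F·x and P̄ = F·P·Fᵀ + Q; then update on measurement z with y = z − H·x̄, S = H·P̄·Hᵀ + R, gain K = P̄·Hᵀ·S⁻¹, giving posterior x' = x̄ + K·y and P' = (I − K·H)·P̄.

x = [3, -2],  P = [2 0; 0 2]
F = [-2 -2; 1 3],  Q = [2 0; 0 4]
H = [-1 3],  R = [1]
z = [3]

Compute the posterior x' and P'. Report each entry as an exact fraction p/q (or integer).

x̄ = F·x = [-2, -3]
P̄ = F·P·Fᵀ + Q = [18 -16; -16 24]
y = z − H·x̄ = [10]
S = H·P̄·Hᵀ + R = [331]
K = P̄·Hᵀ·S⁻¹ = [-66/331; 88/331]
x' = x̄ + K·y = [-1322/331, -113/331]
P' = (I − K·H)·P̄ = [1602/331 512/331; 512/331 200/331]

x' = [-1322/331, -113/331]
P' = [1602/331 512/331; 512/331 200/331]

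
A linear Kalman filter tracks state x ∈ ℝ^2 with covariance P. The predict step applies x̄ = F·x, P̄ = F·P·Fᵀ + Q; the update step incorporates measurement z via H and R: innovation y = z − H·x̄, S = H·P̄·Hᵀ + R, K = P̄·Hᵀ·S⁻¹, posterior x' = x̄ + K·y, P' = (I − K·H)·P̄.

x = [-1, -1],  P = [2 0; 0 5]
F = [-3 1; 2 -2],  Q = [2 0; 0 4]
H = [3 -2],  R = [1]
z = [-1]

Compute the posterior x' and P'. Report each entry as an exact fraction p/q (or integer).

x' = [403/618, 455/309]
P' = [1289/618 937/309; 937/309 1438/309]

x̄ = F·x = [2, 0]
P̄ = F·P·Fᵀ + Q = [25 -22; -22 32]
y = z − H·x̄ = [-7]
S = H·P̄·Hᵀ + R = [618]
K = P̄·Hᵀ·S⁻¹ = [119/618; -65/309]
x' = x̄ + K·y = [403/618, 455/309]
P' = (I − K·H)·P̄ = [1289/618 937/309; 937/309 1438/309]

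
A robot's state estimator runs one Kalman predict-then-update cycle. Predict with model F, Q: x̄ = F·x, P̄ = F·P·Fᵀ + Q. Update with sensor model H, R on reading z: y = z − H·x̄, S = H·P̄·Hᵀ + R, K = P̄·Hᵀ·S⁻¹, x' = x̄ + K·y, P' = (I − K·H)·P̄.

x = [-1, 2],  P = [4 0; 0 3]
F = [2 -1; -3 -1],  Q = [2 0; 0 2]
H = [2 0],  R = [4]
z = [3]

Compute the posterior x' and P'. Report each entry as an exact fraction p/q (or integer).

x' = [5/4, -17/4]
P' = [21/22 -21/22; -21/22 461/22]

x̄ = F·x = [-4, 1]
P̄ = F·P·Fᵀ + Q = [21 -21; -21 41]
y = z − H·x̄ = [11]
S = H·P̄·Hᵀ + R = [88]
K = P̄·Hᵀ·S⁻¹ = [21/44; -21/44]
x' = x̄ + K·y = [5/4, -17/4]
P' = (I − K·H)·P̄ = [21/22 -21/22; -21/22 461/22]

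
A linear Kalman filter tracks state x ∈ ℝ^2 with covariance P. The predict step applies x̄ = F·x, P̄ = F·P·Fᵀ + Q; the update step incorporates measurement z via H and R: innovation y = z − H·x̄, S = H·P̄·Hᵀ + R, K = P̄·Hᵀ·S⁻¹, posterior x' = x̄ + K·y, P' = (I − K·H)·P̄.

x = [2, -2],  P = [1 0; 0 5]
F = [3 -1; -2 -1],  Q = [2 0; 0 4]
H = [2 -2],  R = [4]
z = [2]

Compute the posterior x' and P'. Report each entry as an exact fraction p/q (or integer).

x̄ = F·x = [8, -2]
P̄ = F·P·Fᵀ + Q = [16 -1; -1 13]
y = z − H·x̄ = [-18]
S = H·P̄·Hᵀ + R = [128]
K = P̄·Hᵀ·S⁻¹ = [17/64; -7/32]
x' = x̄ + K·y = [103/32, 31/16]
P' = (I − K·H)·P̄ = [223/32 103/16; 103/16 55/8]

x' = [103/32, 31/16]
P' = [223/32 103/16; 103/16 55/8]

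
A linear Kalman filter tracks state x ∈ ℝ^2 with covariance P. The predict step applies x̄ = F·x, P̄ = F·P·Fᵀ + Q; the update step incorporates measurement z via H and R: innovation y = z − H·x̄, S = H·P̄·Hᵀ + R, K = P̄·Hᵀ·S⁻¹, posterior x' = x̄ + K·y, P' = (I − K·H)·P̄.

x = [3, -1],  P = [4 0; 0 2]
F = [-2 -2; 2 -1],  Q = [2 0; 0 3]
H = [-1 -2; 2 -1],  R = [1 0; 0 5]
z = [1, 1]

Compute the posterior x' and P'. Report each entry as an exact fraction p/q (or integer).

x' = [486/5269, -2492/5269]
P' = [4286/5269 -1638/5269; -1638/5269 3723/10538]

x̄ = F·x = [-4, 7]
P̄ = F·P·Fᵀ + Q = [26 -12; -12 21]
y = z − H·x̄ = [11, 16]
S = H·P̄·Hᵀ + R = [63 26; 26 178]
K = P̄·Hᵀ·S⁻¹ = [-1010/5269 2042/5269; -2085/5269 -2055/10538]
x' = x̄ + K·y = [486/5269, -2492/5269]
P' = (I − K·H)·P̄ = [4286/5269 -1638/5269; -1638/5269 3723/10538]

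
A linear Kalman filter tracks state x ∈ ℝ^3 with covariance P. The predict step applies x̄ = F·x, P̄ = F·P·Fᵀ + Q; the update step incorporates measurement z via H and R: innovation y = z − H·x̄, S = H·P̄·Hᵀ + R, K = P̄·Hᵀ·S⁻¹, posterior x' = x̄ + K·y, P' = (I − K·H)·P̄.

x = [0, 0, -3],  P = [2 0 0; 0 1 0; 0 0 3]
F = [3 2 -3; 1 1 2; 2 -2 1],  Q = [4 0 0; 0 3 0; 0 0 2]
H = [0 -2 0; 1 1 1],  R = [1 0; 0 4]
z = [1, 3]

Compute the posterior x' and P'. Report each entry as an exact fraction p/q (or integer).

x̄ = F·x = [9, -6, -3]
P̄ = F·P·Fᵀ + Q = [53 -10 -1; -10 18 8; -1 8 17]
y = z − H·x̄ = [-11, 3]
S = H·P̄·Hᵀ + R = [73 -32; -32 86]
K = P̄·Hᵀ·S⁻¹ = [1532/2627 1853/2627; -1292/2627 8/2627; -304/2627 620/2627]
x' = x̄ + K·y = [12350/2627, -1526/2627, -2677/2627]
P' = (I − K·H)·P̄ = [30765/2627 -766/2627 -22587/2627; -766/2627 646/2627 152/2627; -22587/2627 152/2627 24915/2627]

x' = [12350/2627, -1526/2627, -2677/2627]
P' = [30765/2627 -766/2627 -22587/2627; -766/2627 646/2627 152/2627; -22587/2627 152/2627 24915/2627]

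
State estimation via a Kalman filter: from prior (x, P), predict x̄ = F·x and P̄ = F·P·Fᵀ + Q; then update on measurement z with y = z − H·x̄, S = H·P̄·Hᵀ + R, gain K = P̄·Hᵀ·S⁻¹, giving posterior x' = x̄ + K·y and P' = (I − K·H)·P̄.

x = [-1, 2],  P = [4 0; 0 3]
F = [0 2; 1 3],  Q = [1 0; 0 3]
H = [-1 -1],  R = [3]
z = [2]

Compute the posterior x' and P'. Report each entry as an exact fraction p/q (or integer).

x̄ = F·x = [4, 5]
P̄ = F·P·Fᵀ + Q = [13 18; 18 34]
y = z − H·x̄ = [11]
S = H·P̄·Hᵀ + R = [86]
K = P̄·Hᵀ·S⁻¹ = [-31/86; -26/43]
x' = x̄ + K·y = [3/86, -71/43]
P' = (I − K·H)·P̄ = [157/86 -32/43; -32/43 110/43]

x' = [3/86, -71/43]
P' = [157/86 -32/43; -32/43 110/43]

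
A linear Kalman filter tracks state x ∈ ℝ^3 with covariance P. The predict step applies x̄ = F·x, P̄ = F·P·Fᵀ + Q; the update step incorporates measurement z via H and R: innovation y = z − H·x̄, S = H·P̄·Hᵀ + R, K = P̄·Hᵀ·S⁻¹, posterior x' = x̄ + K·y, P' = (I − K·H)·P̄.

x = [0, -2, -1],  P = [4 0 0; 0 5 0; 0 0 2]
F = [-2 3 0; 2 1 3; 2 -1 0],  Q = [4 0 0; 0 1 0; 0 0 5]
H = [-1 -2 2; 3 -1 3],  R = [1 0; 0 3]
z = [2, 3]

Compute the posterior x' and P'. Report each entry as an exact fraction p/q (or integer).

x' = [82202/70103, -189021/70103, -6936/6373]
P' = [379987/70103 -811908/70103 -57292/6373; -811908/70103 1821264/70103 127971/6373; -57292/6373 127971/6373 99842/6373]

x̄ = F·x = [-6, -5, 2]
P̄ = F·P·Fᵀ + Q = [65 -1 -31; -1 40 11; -31 11 26]
y = z − H·x̄ = [-18, 10]
S = H·P̄·Hᵀ + R = [362 -135; -135 244]
K = P̄·Hᵀ·S⁻¹ = [-16595/70103 20411/70103; -15258/70103 -11315/70103; 1034/6373 -107/6373]
x' = x̄ + K·y = [82202/70103, -189021/70103, -6936/6373]
P' = (I − K·H)·P̄ = [379987/70103 -811908/70103 -57292/6373; -811908/70103 1821264/70103 127971/6373; -57292/6373 127971/6373 99842/6373]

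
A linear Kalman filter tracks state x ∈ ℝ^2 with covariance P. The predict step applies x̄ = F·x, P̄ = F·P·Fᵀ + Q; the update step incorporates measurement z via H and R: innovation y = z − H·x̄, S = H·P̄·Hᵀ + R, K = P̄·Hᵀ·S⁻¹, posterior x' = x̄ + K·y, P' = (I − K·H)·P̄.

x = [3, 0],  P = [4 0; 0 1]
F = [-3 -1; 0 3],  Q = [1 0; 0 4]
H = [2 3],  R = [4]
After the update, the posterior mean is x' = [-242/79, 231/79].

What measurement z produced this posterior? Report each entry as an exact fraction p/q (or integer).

x̄ = F·x = [-9, 0]
P̄ = F·P·Fᵀ + Q = [38 -3; -3 13]
S = H·P̄·Hᵀ + R = [237]
K = P̄·Hᵀ·S⁻¹ = [67/237; 11/79]
x' − x̄ = [469/79, 231/79] = K·y
y = (KᵀK)⁻¹·Kᵀ·(x' − x̄) = [21]
z = y + H·x̄ = [21] + [-18] = [3]

z = [3]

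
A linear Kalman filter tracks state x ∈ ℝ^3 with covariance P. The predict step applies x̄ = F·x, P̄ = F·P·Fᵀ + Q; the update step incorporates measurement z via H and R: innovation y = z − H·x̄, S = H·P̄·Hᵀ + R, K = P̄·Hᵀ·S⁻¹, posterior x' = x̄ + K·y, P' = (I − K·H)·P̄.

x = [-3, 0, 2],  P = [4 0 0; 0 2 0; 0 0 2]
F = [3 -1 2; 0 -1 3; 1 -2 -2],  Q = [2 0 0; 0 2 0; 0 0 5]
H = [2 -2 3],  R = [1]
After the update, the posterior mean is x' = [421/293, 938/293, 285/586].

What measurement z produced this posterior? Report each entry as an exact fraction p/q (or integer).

z = [-2]

x̄ = F·x = [-5, 6, -7]
P̄ = F·P·Fᵀ + Q = [48 14 8; 14 22 -8; 8 -8 25]
S = H·P̄·Hᵀ + R = [586]
K = P̄·Hᵀ·S⁻¹ = [46/293; -20/293; 107/586]
x' − x̄ = [1886/293, -820/293, 4387/586] = K·y
y = (KᵀK)⁻¹·Kᵀ·(x' − x̄) = [41]
z = y + H·x̄ = [41] + [-43] = [-2]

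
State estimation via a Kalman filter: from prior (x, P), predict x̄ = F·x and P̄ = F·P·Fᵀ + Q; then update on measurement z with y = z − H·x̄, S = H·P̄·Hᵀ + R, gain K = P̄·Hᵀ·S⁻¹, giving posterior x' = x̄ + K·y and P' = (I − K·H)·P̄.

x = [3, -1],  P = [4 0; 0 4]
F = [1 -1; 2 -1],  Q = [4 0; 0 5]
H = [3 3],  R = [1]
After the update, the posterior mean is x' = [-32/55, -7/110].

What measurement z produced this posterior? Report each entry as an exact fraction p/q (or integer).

x̄ = F·x = [4, 7]
P̄ = F·P·Fᵀ + Q = [12 12; 12 25]
S = H·P̄·Hᵀ + R = [550]
K = P̄·Hᵀ·S⁻¹ = [36/275; 111/550]
x' − x̄ = [-252/55, -777/110] = K·y
y = (KᵀK)⁻¹·Kᵀ·(x' − x̄) = [-35]
z = y + H·x̄ = [-35] + [33] = [-2]

z = [-2]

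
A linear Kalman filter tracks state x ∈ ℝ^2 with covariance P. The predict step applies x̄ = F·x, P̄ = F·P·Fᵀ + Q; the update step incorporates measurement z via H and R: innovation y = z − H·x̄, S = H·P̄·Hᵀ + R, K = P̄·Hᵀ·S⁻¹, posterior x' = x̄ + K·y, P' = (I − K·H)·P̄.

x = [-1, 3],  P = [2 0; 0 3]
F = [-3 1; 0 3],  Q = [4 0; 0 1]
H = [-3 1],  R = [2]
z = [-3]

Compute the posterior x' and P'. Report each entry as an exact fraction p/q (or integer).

x' = [270/67, 605/67]
P' = [223/67 625/67; 625/67 5627/201]

x̄ = F·x = [6, 9]
P̄ = F·P·Fᵀ + Q = [25 9; 9 28]
y = z − H·x̄ = [6]
S = H·P̄·Hᵀ + R = [201]
K = P̄·Hᵀ·S⁻¹ = [-22/67; 1/201]
x' = x̄ + K·y = [270/67, 605/67]
P' = (I − K·H)·P̄ = [223/67 625/67; 625/67 5627/201]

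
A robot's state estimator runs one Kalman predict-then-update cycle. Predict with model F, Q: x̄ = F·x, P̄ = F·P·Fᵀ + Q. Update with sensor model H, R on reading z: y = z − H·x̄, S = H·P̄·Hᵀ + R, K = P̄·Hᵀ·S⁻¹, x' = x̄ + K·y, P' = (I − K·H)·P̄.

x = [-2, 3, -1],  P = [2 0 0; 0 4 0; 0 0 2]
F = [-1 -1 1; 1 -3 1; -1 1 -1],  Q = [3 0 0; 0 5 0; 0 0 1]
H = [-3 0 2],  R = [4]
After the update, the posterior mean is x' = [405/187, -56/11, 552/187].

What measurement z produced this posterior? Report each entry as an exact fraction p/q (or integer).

x̄ = F·x = [-2, -12, 6]
P̄ = F·P·Fᵀ + Q = [11 12 -4; 12 45 -16; -4 -16 9]
S = H·P̄·Hᵀ + R = [187]
K = P̄·Hᵀ·S⁻¹ = [-41/187; -4/11; 30/187]
x' − x̄ = [779/187, 76/11, -570/187] = K·y
y = (KᵀK)⁻¹·Kᵀ·(x' − x̄) = [-19]
z = y + H·x̄ = [-19] + [18] = [-1]

z = [-1]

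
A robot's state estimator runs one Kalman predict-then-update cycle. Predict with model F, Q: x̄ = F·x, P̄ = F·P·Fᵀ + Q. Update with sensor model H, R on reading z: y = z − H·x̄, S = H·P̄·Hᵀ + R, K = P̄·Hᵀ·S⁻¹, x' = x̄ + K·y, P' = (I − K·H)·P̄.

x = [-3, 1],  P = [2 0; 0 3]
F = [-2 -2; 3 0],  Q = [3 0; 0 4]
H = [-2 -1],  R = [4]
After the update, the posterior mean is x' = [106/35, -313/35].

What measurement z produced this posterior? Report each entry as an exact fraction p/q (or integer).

z = [3]

x̄ = F·x = [4, -9]
P̄ = F·P·Fᵀ + Q = [23 -12; -12 22]
S = H·P̄·Hᵀ + R = [70]
K = P̄·Hᵀ·S⁻¹ = [-17/35; 1/35]
x' − x̄ = [-34/35, 2/35] = K·y
y = (KᵀK)⁻¹·Kᵀ·(x' − x̄) = [2]
z = y + H·x̄ = [2] + [1] = [3]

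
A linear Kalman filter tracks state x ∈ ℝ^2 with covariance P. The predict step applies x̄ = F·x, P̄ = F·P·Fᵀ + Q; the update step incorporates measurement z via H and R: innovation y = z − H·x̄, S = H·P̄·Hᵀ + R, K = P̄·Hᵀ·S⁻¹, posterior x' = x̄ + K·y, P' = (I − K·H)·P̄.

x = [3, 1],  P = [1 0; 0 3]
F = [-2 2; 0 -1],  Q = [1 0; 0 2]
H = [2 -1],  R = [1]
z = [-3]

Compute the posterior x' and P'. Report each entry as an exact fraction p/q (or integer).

x' = [-116/49, -83/49]
P' = [33/49 46/49; 46/49 201/98]

x̄ = F·x = [-4, -1]
P̄ = F·P·Fᵀ + Q = [17 -6; -6 5]
y = z − H·x̄ = [4]
S = H·P̄·Hᵀ + R = [98]
K = P̄·Hᵀ·S⁻¹ = [20/49; -17/98]
x' = x̄ + K·y = [-116/49, -83/49]
P' = (I − K·H)·P̄ = [33/49 46/49; 46/49 201/98]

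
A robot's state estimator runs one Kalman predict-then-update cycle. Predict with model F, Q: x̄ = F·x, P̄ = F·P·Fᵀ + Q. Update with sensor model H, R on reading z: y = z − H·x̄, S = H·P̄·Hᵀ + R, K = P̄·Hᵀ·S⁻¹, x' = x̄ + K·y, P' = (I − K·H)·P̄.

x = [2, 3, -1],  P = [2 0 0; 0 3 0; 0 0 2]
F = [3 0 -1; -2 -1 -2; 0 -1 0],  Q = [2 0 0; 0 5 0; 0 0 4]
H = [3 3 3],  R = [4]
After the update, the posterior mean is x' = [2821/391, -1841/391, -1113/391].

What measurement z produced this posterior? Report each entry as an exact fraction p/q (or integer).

x̄ = F·x = [7, -5, -3]
P̄ = F·P·Fᵀ + Q = [22 -8 0; -8 24 3; 0 3 7]
S = H·P̄·Hᵀ + R = [391]
K = P̄·Hᵀ·S⁻¹ = [42/391; 57/391; 30/391]
x' − x̄ = [84/391, 114/391, 60/391] = K·y
y = (KᵀK)⁻¹·Kᵀ·(x' − x̄) = [2]
z = y + H·x̄ = [2] + [-3] = [-1]

z = [-1]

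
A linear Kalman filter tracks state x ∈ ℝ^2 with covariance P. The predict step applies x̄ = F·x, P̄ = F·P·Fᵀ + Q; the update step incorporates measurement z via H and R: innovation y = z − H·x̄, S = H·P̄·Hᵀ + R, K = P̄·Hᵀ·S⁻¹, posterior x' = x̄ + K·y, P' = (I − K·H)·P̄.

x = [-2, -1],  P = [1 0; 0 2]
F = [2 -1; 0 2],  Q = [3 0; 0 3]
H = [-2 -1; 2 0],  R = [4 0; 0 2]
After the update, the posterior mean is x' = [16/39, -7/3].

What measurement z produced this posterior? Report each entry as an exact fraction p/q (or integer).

x̄ = F·x = [-3, -2]
P̄ = F·P·Fᵀ + Q = [9 -4; -4 11]
S = H·P̄·Hᵀ + R = [35 -28; -28 38]
K = P̄·Hᵀ·S⁻¹ = [-2/39 17/39; -13/21 -2/3]
x' − x̄ = [133/39, -1/3] = K·y
y = (KᵀK)⁻¹·Kᵀ·(x' − x̄) = [-7, 7]
z = y + H·x̄ = [-7, 7] + [8, -6] = [1, 1]

z = [1, 1]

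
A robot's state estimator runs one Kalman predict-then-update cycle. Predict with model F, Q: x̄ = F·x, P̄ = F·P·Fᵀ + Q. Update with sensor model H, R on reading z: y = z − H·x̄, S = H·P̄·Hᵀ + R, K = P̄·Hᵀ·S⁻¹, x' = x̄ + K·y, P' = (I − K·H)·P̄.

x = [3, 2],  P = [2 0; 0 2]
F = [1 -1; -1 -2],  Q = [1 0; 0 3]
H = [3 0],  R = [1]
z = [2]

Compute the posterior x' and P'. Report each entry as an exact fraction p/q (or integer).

x̄ = F·x = [1, -7]
P̄ = F·P·Fᵀ + Q = [5 2; 2 13]
y = z − H·x̄ = [-1]
S = H·P̄·Hᵀ + R = [46]
K = P̄·Hᵀ·S⁻¹ = [15/46; 3/23]
x' = x̄ + K·y = [31/46, -164/23]
P' = (I − K·H)·P̄ = [5/46 1/23; 1/23 281/23]

x' = [31/46, -164/23]
P' = [5/46 1/23; 1/23 281/23]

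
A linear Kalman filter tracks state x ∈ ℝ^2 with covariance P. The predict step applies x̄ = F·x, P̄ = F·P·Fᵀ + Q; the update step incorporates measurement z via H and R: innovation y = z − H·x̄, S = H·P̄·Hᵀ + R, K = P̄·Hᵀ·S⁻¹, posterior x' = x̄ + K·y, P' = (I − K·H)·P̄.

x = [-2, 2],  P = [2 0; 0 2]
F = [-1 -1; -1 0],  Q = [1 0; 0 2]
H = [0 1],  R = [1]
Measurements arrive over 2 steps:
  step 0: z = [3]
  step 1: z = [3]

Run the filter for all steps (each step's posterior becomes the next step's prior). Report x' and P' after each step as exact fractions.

step 0: x' = [2/5, 14/5], P' = [21/5 2/5; 2/5 4/5]
step 1: x' = [-37/36, 91/36], P' = [139/36 23/36; 23/36 31/36]

step 0: x̄ = F·x = [0, 2]
step 0: P̄ = F·P·Fᵀ + Q = [5 2; 2 4]
step 0: y = z − H·x̄ = [1]
step 0: S = H·P̄·Hᵀ + R = [5]
step 0: K = P̄·Hᵀ·S⁻¹ = [2/5; 4/5]
step 0: x' = x̄ + K·y = [2/5, 14/5]
step 0: P' = (I − K·H)·P̄ = [21/5 2/5; 2/5 4/5]
step 1: x̄ = F·x = [-16/5, -2/5]
step 1: P̄ = F·P·Fᵀ + Q = [34/5 23/5; 23/5 31/5]
step 1: y = z − H·x̄ = [17/5]
step 1: S = H·P̄·Hᵀ + R = [36/5]
step 1: K = P̄·Hᵀ·S⁻¹ = [23/36; 31/36]
step 1: x' = x̄ + K·y = [-37/36, 91/36]
step 1: P' = (I − K·H)·P̄ = [139/36 23/36; 23/36 31/36]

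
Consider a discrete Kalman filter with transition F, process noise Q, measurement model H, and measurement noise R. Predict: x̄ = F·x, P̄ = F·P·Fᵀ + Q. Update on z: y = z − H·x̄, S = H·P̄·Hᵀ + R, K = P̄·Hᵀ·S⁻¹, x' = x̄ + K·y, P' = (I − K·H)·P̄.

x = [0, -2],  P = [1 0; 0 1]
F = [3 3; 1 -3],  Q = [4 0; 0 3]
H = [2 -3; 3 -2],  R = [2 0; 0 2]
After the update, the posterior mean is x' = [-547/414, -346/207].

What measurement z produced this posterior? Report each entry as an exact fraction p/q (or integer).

x̄ = F·x = [-6, 6]
P̄ = F·P·Fᵀ + Q = [22 -6; -6 13]
S = H·P̄·Hᵀ + R = [279 288; 288 324]
K = P̄·Hᵀ·S⁻¹ = [-22/69 217/414; -107/207 67/207]
x' − x̄ = [1937/414, -1588/207] = K·y
y = (KᵀK)⁻¹·Kᵀ·(x' − x̄) = [33, 29]
z = y + H·x̄ = [33, 29] + [-30, -30] = [3, -1]

z = [3, -1]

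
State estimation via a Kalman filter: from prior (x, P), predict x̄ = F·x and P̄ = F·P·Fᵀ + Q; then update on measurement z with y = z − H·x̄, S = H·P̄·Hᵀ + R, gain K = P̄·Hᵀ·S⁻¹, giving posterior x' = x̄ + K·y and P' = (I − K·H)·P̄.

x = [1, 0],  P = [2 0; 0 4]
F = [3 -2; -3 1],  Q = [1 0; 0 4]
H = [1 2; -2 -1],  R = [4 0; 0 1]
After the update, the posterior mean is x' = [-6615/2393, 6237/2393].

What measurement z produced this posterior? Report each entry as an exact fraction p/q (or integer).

z = [3, 3]

x̄ = F·x = [3, -3]
P̄ = F·P·Fᵀ + Q = [35 -26; -26 26]
S = H·P̄·Hᵀ + R = [39 8; 8 63]
K = P̄·Hᵀ·S⁻¹ = [-719/2393 -1580/2393; 1430/2393 806/2393]
x' − x̄ = [-13794/2393, 13416/2393] = K·y
y = (KᵀK)⁻¹·Kᵀ·(x' − x̄) = [6, 6]
z = y + H·x̄ = [6, 6] + [-3, -3] = [3, 3]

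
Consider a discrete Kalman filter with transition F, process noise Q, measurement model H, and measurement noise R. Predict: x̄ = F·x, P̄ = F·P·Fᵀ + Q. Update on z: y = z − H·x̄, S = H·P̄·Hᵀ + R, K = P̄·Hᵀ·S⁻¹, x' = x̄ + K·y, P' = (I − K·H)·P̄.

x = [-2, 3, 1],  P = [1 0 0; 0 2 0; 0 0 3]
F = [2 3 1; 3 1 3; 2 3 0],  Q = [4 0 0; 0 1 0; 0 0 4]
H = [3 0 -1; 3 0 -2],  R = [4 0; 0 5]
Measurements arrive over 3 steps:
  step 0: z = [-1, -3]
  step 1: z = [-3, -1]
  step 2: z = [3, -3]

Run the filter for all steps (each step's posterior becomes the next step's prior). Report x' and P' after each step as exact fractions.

step 0: x̄ = F·x = [6, 0, 5]
step 0: P̄ = F·P·Fᵀ + Q = [29 21 22; 21 39 12; 22 12 26]
step 0: y = z − H·x̄ = [-14, -11]
step 0: S = H·P̄·Hᵀ + R = [159 115; 115 106]
step 0: K = P̄·Hᵀ·S⁻¹ = [1945/3629 -638/3629; 921/3629 336/3629; 2630/3629 -2374/3629]
step 0: x' = x̄ + K·y = [1562/3629, -16590/3629, 7439/3629]
step 0: P' = (I − K·H)·P̄ = [6250/3629 1896/3629 10970/3629; 1896/3629 81456/3629 2004/3629; 10970/3629 2004/3629 22390/3629]
step 1: x̄ = F·x = [-39207/3629, 10413/3629, -46646/3629]
step 1: P̄ = F·P·Fᵀ + Q = [873666/3629 488664/3629 808808/3629; 488664/3629 563705/3629 386580/3629; 808808/3629 386580/3629 795372/3629]
step 1: y = z − H·x̄ = [60088/3629, 20700/3629]
step 1: S = H·P̄·Hᵀ + R = [3820034/3629 2174466/3629; 2174466/3629 1356931/3629]
step 1: K = P̄·Hᵀ·S⁻¹ = [1660517/2726947 -14823944/62719781; -250710/2726947 41264412/62719781; 2372598/2726947 -48820764/62719781]
step 1: x' = x̄ + K·y = [-5643377/2726947, 13907139/2726947, -7874122/2726947]
step 1: P' = (I − K·H)·P̄ = [126551616/62719781 -84150900/62719781 226887284/62719781; -84150900/62719781 3579607289/62719781 -229387380/62719781; 226887284/62719781 -229387380/62719781 462382836/62719781]
step 2: x̄ = F·x = [22560541/2726947, -26645358/2726947, 30434663/2726947]
step 2: P̄ = F·P·Fᵀ + Q = [31957348081/62719781 11707731927/62719781 1368629291/2726947; 11707731927/62719781 11145478570/62719781 429100389/2726947; 1368629291/2726947 429100389/2726947 1389727843/2726947]
step 2: y = z − H·x̄ = [-29066119/2726947, -14993138/2726947]
step 2: S = H·P̄·Hᵀ + R = [130959910084/62719781 68237350270/62719781; 68237350270/62719781 38043008874/62719781]
step 2: K = P̄·Hᵀ·S⁻¹ = [1623779445755/2597051874218 -332783782988/1298525937109; -710055007227/2597051874218 1161932529672/1298525937109; 2350372480795/2597051874218 -1066588699234/1298525937109]
step 2: x' = x̄ + K·y = [7837656930023/2597051874218, -30584702645349/2597051874218, 15661182809179/2597051874218]
step 2: P' = (I − K·H)·P̄ = [2719678899320/1298525937109 -2883294225756/1298525937109 4911477806450/1298525937109; -2883294225756/1298525937109 88690933115225/1298525937109 -7229772662814/1298525937109; 4911477806450/1298525937109 -7229772662814/1298525937109 10033688457760/1298525937109]

step 0: x' = [1562/3629, -16590/3629, 7439/3629], P' = [6250/3629 1896/3629 10970/3629; 1896/3629 81456/3629 2004/3629; 10970/3629 2004/3629 22390/3629]
step 1: x' = [-5643377/2726947, 13907139/2726947, -7874122/2726947], P' = [126551616/62719781 -84150900/62719781 226887284/62719781; -84150900/62719781 3579607289/62719781 -229387380/62719781; 226887284/62719781 -229387380/62719781 462382836/62719781]
step 2: x' = [7837656930023/2597051874218, -30584702645349/2597051874218, 15661182809179/2597051874218], P' = [2719678899320/1298525937109 -2883294225756/1298525937109 4911477806450/1298525937109; -2883294225756/1298525937109 88690933115225/1298525937109 -7229772662814/1298525937109; 4911477806450/1298525937109 -7229772662814/1298525937109 10033688457760/1298525937109]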